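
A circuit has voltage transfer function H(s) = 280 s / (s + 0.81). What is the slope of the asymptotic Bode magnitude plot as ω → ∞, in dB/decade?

0 dB/decade

With 1 zero and 1 pole, the high-frequency asymptotic slope is 20 × (1 − 1) = 0 dB/decade.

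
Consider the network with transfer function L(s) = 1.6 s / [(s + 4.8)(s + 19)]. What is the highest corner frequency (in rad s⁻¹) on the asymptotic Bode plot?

19 rad s⁻¹

Break frequencies occur at each pole and zero magnitude: 4.8 rad s⁻¹, 19 rad s⁻¹.
The highest is 19 rad s⁻¹.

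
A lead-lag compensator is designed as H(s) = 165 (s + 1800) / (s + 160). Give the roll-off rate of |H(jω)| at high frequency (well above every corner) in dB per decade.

With 1 zero and 1 pole, the high-frequency asymptotic slope is 20 × (1 − 1) = 0 dB/decade.

0 dB/decade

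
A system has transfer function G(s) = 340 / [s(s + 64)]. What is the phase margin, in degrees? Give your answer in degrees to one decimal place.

Gain crossover: |G(jω)| = 1 at ω ≈ 5.29 rad s⁻¹.
∠G(j5.29) = −90° − arctan(5.29/64) ≈ -94.73°
PM = 180° + (-94.73°) = 85.27°

85.3 deg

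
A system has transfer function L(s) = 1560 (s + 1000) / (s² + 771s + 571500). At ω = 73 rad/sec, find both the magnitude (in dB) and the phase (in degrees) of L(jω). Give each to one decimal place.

|j73 + 1000| = √(73² + 1000²) = 1003
|(j73)² + 771(j73) + 571500| = |5.6617e+05 + j56283| = 5.69e+05
|L(j73)| = 1560 × 1003 / 5.69e+05 = 2.7491
20 log₁₀(2.7491) = 8.78 dB
∠(j73 + 1000) = arctan(73/1000) = 4.18°
∠[(j73)² + 771(j73) + 571500] = ∠[5.6617e+05 + j56283] = 5.68°
∠L(j73) = 4.18° − 5.68° = -1.50°

|L| = 8.8 dB, ∠L = -1.5°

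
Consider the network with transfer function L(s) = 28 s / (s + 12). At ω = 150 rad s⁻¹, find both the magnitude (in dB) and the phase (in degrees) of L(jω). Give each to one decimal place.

|j150| = 150
|j150 + 12| = √(150² + 12²) = 150.5
|L(j150)| = 28 × 150 / 150.5 = 27.911
20 log₁₀(27.911) = 28.92 dB
∠(j150) = 90.00°
∠(j150 + 12) = arctan(150/12) = 85.43°
∠L(j150) = 90.00° − 85.43° = 4.57°

|L| = 28.9 dB, ∠L = 4.6 deg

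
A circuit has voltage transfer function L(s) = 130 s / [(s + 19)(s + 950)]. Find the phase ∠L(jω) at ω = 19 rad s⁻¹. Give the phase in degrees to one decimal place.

∠(j19) = 90.00°
∠(j19 + 19) = arctan(19/19) = 45.00°
∠(j19 + 950) = arctan(19/950) = 1.15°
∠L(j19) = 90.00° − (45.00° + 1.15°) = 43.85°

43.9 deg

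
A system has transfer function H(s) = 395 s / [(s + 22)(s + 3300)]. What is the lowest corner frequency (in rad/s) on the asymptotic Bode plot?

Break frequencies occur at each pole and zero magnitude: 22 rad/s, 3300 rad/s.
The lowest is 22 rad/s.

22 rad/s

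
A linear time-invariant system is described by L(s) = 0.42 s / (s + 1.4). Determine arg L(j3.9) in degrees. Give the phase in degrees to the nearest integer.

∠(j3.9) = 90.00°
∠(j3.9 + 1.4) = arctan(3.9/1.4) = 70.25°
∠L(j3.9) = 90.00° − 70.25° = 19.75°

20°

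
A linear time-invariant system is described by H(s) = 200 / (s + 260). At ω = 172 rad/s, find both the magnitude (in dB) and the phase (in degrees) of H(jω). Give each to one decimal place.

|j172 + 260| = √(172² + 260²) = 311.7
|H(j172)| = 200 / 311.7 = 0.64155
20 log₁₀(0.64155) = -3.86 dB
∠(j172 + 260) = arctan(172/260) = 33.49°
∠H(j172) = −33.49° = -33.49°

|H| = -3.9 dB, ∠H = -33.5°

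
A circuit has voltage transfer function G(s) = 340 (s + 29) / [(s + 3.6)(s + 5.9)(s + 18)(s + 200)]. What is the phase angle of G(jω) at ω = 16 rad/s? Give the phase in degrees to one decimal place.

∠(j16 + 29) = arctan(16/29) = 28.89°
∠(j16 + 3.6) = arctan(16/3.6) = 77.32°
∠(j16 + 5.9) = arctan(16/5.9) = 69.76°
∠(j16 + 18) = arctan(16/18) = 41.63°
∠(j16 + 200) = arctan(16/200) = 4.57°
∠G(j16) = 28.89° − (77.32° + 69.76° + 41.63° + 4.57°) = -164.40°

-164.4°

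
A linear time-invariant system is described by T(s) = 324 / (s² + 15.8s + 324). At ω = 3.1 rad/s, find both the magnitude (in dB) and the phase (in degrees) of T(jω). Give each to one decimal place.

|(j3.1)² + 15.8(j3.1) + 324| = |314.39 + j48.98| = 318.2
|T(j3.1)| = 324 / 318.2 = 1.0183
20 log₁₀(1.0183) = 0.16 dB
∠[(j3.1)² + 15.8(j3.1) + 324] = ∠[314.39 + j48.98] = 8.86°
∠T(j3.1) = −8.86° = -8.86°

|T| = 0.2 dB, ∠T = -8.9°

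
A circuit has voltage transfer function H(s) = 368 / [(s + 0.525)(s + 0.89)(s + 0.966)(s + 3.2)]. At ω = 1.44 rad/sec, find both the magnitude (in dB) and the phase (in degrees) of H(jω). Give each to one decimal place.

|j1.44 + 0.525| = √(1.44² + 0.525²) = 1.533
|j1.44 + 0.89| = √(1.44² + 0.89²) = 1.693
|j1.44 + 0.966| = √(1.44² + 0.966²) = 1.734
|j1.44 + 3.2| = √(1.44² + 3.2²) = 3.509
|H(j1.44)| = 368 / (1.533 × 1.693 × 1.734 × 3.509) = 23.309
20 log₁₀(23.309) = 27.35 dB
∠(j1.44 + 0.525) = arctan(1.44/0.525) = 69.97°
∠(j1.44 + 0.89) = arctan(1.44/0.89) = 58.28°
∠(j1.44 + 0.966) = arctan(1.44/0.966) = 56.14°
∠(j1.44 + 3.2) = arctan(1.44/3.2) = 24.23°
∠H(j1.44) = − (69.97° + 58.28° + 56.14° + 24.23°) = -208.62°

|H| = 27.4 dB, ∠H = -208.6°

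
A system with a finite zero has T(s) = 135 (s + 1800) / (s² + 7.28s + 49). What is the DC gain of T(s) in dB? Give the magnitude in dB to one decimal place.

T(0) = 135 × 1800 / 49 = 4959.2
20 log₁₀(4959.2) = 73.91 dB

73.9 dB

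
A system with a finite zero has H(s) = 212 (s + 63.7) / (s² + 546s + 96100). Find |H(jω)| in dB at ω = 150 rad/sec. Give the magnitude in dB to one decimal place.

|j150 + 63.7| = √(150² + 63.7²) = 163
|(j150)² + 546(j150) + 96100| = |73600 + j81900| = 1.101e+05
|H(j150)| = 212 × 163 / 1.101e+05 = 0.31376
20 log₁₀(0.31376) = -10.07 dB

-10.1 dB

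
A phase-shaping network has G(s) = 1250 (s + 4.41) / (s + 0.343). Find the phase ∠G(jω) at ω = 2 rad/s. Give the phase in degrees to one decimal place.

-55.9°

∠(j2 + 4.41) = arctan(2/4.41) = 24.39°
∠(j2 + 0.343) = arctan(2/0.343) = 80.27°
∠G(j2) = 24.39° − 80.27° = -55.87°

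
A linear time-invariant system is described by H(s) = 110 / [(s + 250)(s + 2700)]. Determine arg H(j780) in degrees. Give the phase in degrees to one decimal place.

∠(j780 + 250) = arctan(780/250) = 72.23°
∠(j780 + 2700) = arctan(780/2700) = 16.11°
∠H(j780) = − (72.23° + 16.11°) = -88.34°

-88.3°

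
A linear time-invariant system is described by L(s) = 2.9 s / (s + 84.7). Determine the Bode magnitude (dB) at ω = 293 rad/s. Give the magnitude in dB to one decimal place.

|j293| = 293
|j293 + 84.7| = √(293² + 84.7²) = 305
|L(j293)| = 2.9 × 293 / 305 = 2.7859
20 log₁₀(2.7859) = 8.90 dB

8.9 dB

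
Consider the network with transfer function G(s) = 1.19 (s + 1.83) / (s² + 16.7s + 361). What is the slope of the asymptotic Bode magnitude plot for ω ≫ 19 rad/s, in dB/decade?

With 1 zero and 2 poles, the high-frequency asymptotic slope is 20 × (1 − 2) = -20 dB/decade.

-20 dB/decade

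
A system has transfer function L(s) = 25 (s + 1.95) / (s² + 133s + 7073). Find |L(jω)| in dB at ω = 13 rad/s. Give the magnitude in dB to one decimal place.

-26.7 dB

|j13 + 1.95| = √(13² + 1.95²) = 13.15
|(j13)² + 133(j13) + 7073| = |6904 + j1729| = 7117
|L(j13)| = 25 × 13.15 / 7117 = 0.046175
20 log₁₀(0.046175) = -26.71 dB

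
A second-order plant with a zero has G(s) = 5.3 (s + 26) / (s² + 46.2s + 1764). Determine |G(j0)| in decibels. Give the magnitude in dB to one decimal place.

-22.1 dB

G(0) = 5.3 × 26 / 1764 = 0.078118
20 log₁₀(0.078118) = -22.14 dB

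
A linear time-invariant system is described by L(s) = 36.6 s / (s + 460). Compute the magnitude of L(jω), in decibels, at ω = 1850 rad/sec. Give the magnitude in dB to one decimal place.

31.0 dB

|j1850| = 1850
|j1850 + 460| = √(1850² + 460²) = 1906
|L(j1850)| = 36.6 × 1850 / 1906 = 35.518
20 log₁₀(35.518) = 31.01 dB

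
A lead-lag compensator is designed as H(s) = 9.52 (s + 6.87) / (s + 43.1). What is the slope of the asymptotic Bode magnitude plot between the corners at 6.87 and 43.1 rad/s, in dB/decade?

In this band the factors already past their corner are: zero at 6.87; net slope = 20 dB/decade.

20 dB/decade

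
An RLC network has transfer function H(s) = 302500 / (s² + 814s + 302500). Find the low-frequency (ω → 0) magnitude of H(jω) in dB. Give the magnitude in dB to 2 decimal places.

0.00 dB

H(0) = 302500 / 302500 = 1
20 log₁₀(1) = 0.000 dB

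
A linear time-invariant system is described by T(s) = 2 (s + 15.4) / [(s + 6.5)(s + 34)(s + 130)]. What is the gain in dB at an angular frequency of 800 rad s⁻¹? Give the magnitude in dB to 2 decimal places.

|j800 + 15.4| = √(800² + 15.4²) = 800.1
|j800 + 6.5| = √(800² + 6.5²) = 800
|j800 + 34| = √(800² + 34²) = 800.7
|j800 + 130| = √(800² + 130²) = 810.5
|T(j800)| = 2 × 800.1 / (800 × 800.7 × 810.5) = 3.0822e-06
20 log₁₀(3.0822e-06) = -110.223 dB

-110.22 dB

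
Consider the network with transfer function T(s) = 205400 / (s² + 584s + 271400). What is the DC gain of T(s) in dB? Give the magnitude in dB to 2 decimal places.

T(0) = 205400 / 271400 = 0.75682
20 log₁₀(0.75682) = -2.420 dB

-2.42 dB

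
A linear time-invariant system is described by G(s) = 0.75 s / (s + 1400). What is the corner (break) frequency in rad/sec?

The single real pole at s = −1400 gives a corner at ω = 1400 rad/sec.

1400 rad/sec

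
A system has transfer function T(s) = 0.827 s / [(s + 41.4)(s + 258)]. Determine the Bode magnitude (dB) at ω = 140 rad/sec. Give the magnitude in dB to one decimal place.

|j140| = 140
|j140 + 41.4| = √(140² + 41.4²) = 146
|j140 + 258| = √(140² + 258²) = 293.5
|T(j140)| = 0.827 × 140 / (146 × 293.5) = 0.0027017
20 log₁₀(0.0027017) = -51.37 dB

-51.4 dB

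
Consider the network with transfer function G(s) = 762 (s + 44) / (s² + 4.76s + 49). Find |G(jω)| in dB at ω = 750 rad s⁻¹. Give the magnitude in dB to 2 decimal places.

0.15 dB

|j750 + 44| = √(750² + 44²) = 751.3
|(j750)² + 4.76(j750) + 49| = |-5.6245e+05 + j3570| = 5.625e+05
|G(j750)| = 762 × 751.3 / 5.625e+05 = 1.0178
20 log₁₀(1.0178) = 0.153 dB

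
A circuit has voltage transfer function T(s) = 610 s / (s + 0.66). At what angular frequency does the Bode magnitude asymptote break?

0.66 rad s⁻¹

The single real pole at s = −0.66 gives a corner at ω = 0.66 rad s⁻¹.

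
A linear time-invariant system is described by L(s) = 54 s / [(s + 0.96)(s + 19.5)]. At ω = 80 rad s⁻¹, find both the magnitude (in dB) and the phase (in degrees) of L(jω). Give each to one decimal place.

|L| = -3.7 dB, ∠L = -75.6°

|j80| = 80
|j80 + 0.96| = √(80² + 0.96²) = 80.01
|j80 + 19.5| = √(80² + 19.5²) = 82.34
|L(j80)| = 54 × 80 / (80.01 × 82.34) = 0.65575
20 log₁₀(0.65575) = -3.67 dB
∠(j80) = 90.00°
∠(j80 + 0.96) = arctan(80/0.96) = 89.31°
∠(j80 + 19.5) = arctan(80/19.5) = 76.30°
∠L(j80) = 90.00° − (89.31° + 76.30°) = -75.61°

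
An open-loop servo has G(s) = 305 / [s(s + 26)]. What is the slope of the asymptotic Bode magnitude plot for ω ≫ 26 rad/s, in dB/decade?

With 0 zeros and 2 poles, the high-frequency asymptotic slope is 20 × (0 − 2) = -40 dB/decade.

-40 dB/decade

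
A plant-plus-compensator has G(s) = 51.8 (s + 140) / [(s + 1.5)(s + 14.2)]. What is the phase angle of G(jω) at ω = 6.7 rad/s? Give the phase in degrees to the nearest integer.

∠(j6.7 + 140) = arctan(6.7/140) = 2.74°
∠(j6.7 + 1.5) = arctan(6.7/1.5) = 77.38°
∠(j6.7 + 14.2) = arctan(6.7/14.2) = 25.26°
∠G(j6.7) = 2.74° − (77.38° + 25.26°) = -99.90°

-100°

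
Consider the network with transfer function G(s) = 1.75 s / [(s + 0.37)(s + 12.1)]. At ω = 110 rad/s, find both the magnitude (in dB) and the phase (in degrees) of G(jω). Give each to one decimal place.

|G| = -36.0 dB, ∠G = -83.5 deg

|j110| = 110
|j110 + 0.37| = √(110² + 0.37²) = 110
|j110 + 12.1| = √(110² + 12.1²) = 110.7
|G(j110)| = 1.75 × 110 / (110 × 110.7) = 0.015814
20 log₁₀(0.015814) = -36.02 dB
∠(j110) = 90.00°
∠(j110 + 0.37) = arctan(110/0.37) = 89.81°
∠(j110 + 12.1) = arctan(110/12.1) = 83.72°
∠G(j110) = 90.00° − (89.81° + 83.72°) = -83.53°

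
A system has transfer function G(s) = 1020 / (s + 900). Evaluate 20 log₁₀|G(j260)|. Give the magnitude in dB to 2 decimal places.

|j260 + 900| = √(260² + 900²) = 936.8
|G(j260)| = 1020 / 936.8 = 1.0888
20 log₁₀(1.0888) = 0.739 dB

0.74 dB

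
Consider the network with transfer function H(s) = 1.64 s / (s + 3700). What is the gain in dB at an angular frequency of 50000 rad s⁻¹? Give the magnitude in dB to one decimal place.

|j50000| = 5e+04
|j50000 + 3700| = √(50000² + 3700²) = 5.014e+04
|H(j50000)| = 1.64 × 5e+04 / 5.014e+04 = 1.6355
20 log₁₀(1.6355) = 4.27 dB

4.3 dB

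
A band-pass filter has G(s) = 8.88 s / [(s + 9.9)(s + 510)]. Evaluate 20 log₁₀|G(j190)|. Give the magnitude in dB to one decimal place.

-35.8 dB

|j190| = 190
|j190 + 9.9| = √(190² + 9.9²) = 190.3
|j190 + 510| = √(190² + 510²) = 544.2
|G(j190)| = 8.88 × 190 / (190.3 × 544.2) = 0.016294
20 log₁₀(0.016294) = -35.76 dB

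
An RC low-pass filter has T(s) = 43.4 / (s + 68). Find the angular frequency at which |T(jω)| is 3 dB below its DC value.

For a single-pole low-pass, the −3 dB point is at the pole: ω = 68 rad s⁻¹.

68 rad s⁻¹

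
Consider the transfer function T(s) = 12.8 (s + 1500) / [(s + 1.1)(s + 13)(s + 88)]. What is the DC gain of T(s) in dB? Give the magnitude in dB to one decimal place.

23.7 dB

T(0) = 12.8 × 1500 / (1.1 × 13 × 88) = 15.257
20 log₁₀(15.257) = 23.67 dB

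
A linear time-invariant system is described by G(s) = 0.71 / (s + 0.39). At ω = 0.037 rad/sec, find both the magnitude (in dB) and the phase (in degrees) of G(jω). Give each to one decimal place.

|j0.037 + 0.39| = √(0.037² + 0.39²) = 0.3918
|G(j0.037)| = 0.71 / 0.3918 = 1.8124
20 log₁₀(1.8124) = 5.16 dB
∠(j0.037 + 0.39) = arctan(0.037/0.39) = 5.42°
∠G(j0.037) = −5.42° = -5.42°

|G| = 5.2 dB, ∠G = -5.4 deg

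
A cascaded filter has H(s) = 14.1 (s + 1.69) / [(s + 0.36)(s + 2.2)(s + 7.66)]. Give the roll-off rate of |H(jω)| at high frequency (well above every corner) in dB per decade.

-40 dB/decade

With 1 zero and 3 poles, the high-frequency asymptotic slope is 20 × (1 − 3) = -40 dB/decade.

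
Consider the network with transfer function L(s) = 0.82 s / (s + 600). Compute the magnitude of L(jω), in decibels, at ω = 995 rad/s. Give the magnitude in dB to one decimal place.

|j995| = 995
|j995 + 600| = √(995² + 600²) = 1162
|L(j995)| = 0.82 × 995 / 1162 = 0.70221
20 log₁₀(0.70221) = -3.07 dB

-3.1 dB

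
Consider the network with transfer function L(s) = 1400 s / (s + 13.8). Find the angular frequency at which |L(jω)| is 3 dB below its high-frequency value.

For a single-pole high-pass, the −3 dB point is at the pole: ω = 13.8 rad/s.

13.8 rad/s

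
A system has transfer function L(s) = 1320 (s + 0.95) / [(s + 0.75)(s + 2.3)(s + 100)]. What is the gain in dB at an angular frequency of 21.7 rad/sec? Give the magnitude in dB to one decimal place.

-4.6 dB

|j21.7 + 0.95| = √(21.7² + 0.95²) = 21.72
|j21.7 + 0.75| = √(21.7² + 0.75²) = 21.71
|j21.7 + 2.3| = √(21.7² + 2.3²) = 21.82
|j21.7 + 100| = √(21.7² + 100²) = 102.3
|L(j21.7)| = 1320 × 21.72 / (21.71 × 21.82 × 102.3) = 0.59136
20 log₁₀(0.59136) = -4.56 dB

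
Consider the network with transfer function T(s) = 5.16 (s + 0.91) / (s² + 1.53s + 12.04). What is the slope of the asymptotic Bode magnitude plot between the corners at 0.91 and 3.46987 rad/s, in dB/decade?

20 dB/decade

In this band the factors already past their corner are: zero at 0.91; net slope = 20 dB/decade.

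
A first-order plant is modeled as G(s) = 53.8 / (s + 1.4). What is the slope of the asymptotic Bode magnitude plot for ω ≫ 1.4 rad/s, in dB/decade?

With 0 zeros and 1 pole, the high-frequency asymptotic slope is 20 × (0 − 1) = -20 dB/decade.

-20 dB/decade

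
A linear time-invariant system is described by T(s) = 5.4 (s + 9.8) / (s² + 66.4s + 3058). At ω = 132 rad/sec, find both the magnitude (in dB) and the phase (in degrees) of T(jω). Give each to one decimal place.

|j132 + 9.8| = √(132² + 9.8²) = 132.4
|(j132)² + 66.4(j132) + 3058| = |-14366 + j8764.8| = 1.683e+04
|T(j132)| = 5.4 × 132.4 / 1.683e+04 = 0.042473
20 log₁₀(0.042473) = -27.44 dB
∠(j132 + 9.8) = arctan(132/9.8) = 85.75°
∠[(j132)² + 66.4(j132) + 3058] = ∠[-14366 + j8764.8] = 148.61°
∠T(j132) = 85.75° − 148.61° = -62.86°

|T| = -27.4 dB, ∠T = -62.9°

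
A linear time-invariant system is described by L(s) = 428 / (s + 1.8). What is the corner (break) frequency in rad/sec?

The single real pole at s = −1.8 gives a corner at ω = 1.8 rad/sec.

1.8 rad/sec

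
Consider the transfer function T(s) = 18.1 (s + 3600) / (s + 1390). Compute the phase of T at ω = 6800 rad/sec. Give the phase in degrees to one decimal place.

∠(j6800 + 3600) = arctan(6800/3600) = 62.10°
∠(j6800 + 1390) = arctan(6800/1390) = 78.45°
∠T(j6800) = 62.10° − 78.45° = -16.34°

-16.3 deg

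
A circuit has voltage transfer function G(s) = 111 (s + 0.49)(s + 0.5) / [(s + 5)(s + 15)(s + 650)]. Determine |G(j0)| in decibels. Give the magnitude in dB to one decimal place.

-65.1 dB

G(0) = 111 × 0.49 × 0.5 / (5 × 15 × 650) = 0.00055785
20 log₁₀(0.00055785) = -65.07 dB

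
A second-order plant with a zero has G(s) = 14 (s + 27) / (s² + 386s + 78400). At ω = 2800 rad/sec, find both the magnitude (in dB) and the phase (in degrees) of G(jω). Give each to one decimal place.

|j2800 + 27| = √(2800² + 27²) = 2800
|(j2800)² + 386(j2800) + 78400| = |-7.7616e+06 + j1.0808e+06| = 7.836e+06
|G(j2800)| = 14 × 2800 / 7.836e+06 = 0.0050025
20 log₁₀(0.0050025) = -46.02 dB
∠(j2800 + 27) = arctan(2800/27) = 89.45°
∠[(j2800)² + 386(j2800) + 78400] = ∠[-7.7616e+06 + j1.0808e+06] = 172.07°
∠G(j2800) = 89.45° − 172.07° = -82.63°

|G| = -46.0 dB, ∠G = -82.6°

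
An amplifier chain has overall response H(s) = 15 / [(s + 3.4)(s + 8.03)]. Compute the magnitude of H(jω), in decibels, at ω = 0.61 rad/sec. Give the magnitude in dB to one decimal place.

|j0.61 + 3.4| = √(0.61² + 3.4²) = 3.454
|j0.61 + 8.03| = √(0.61² + 8.03²) = 8.053
|H(j0.61)| = 15 / (3.454 × 8.053) = 0.53922
20 log₁₀(0.53922) = -5.36 dB

-5.4 dB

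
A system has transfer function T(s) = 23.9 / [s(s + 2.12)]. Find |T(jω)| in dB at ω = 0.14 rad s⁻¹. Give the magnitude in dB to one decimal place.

|j0.14 + 2.12| = √(0.14² + 2.12²) = 2.125
|j0.14| = 0.14
|T(j0.14)| = 23.9 / (2.125 × 0.14) = 80.351
20 log₁₀(80.351) = 38.10 dB

38.1 dB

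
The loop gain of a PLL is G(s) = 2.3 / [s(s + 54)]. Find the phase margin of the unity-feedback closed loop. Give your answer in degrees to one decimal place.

90.0°

Gain crossover: |G(jω)| = 1 at ω ≈ 0.0426 rad/sec.
∠G(j0.0426) = −90° − arctan(0.0426/54) ≈ -90.05°
PM = 180° + (-90.05°) = 89.95°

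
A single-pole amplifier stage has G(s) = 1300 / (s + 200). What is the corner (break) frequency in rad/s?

The single real pole at s = −200 gives a corner at ω = 200 rad/s.

200 rad/s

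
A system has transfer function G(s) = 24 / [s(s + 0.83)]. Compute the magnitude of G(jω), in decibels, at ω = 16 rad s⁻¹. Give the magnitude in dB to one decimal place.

-20.6 dB

|j16 + 0.83| = √(16² + 0.83²) = 16.02
|j16| = 16
|G(j16)| = 24 / (16.02 × 16) = 0.093624
20 log₁₀(0.093624) = -20.57 dB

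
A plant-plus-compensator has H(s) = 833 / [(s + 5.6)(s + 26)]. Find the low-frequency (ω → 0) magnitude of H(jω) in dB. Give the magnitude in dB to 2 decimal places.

15.15 dB

H(0) = 833 / (5.6 × 26) = 5.7212
20 log₁₀(5.7212) = 15.150 dB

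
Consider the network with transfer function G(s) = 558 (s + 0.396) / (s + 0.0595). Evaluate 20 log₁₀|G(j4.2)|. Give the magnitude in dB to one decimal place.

|j4.2 + 0.396| = √(4.2² + 0.396²) = 4.219
|j4.2 + 0.0595| = √(4.2² + 0.0595²) = 4.2
|G(j4.2)| = 558 × 4.219 / 4.2 = 560.42
20 log₁₀(560.42) = 54.97 dB

55.0 dB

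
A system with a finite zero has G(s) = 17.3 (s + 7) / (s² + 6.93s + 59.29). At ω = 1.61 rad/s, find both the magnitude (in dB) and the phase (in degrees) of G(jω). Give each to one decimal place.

|j1.61 + 7| = √(1.61² + 7²) = 7.183
|(j1.61)² + 6.93(j1.61) + 59.29| = |56.698 + j11.157| = 57.79
|G(j1.61)| = 17.3 × 7.183 / 57.79 = 2.1504
20 log₁₀(2.1504) = 6.65 dB
∠(j1.61 + 7) = arctan(1.61/7) = 12.95°
∠[(j1.61)² + 6.93(j1.61) + 59.29] = ∠[56.698 + j11.157] = 11.13°
∠G(j1.61) = 12.95° − 11.13° = 1.82°

|G| = 6.7 dB, ∠G = 1.8°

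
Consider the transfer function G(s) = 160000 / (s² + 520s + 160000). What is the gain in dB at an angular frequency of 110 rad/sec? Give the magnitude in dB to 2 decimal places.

|(j110)² + 520(j110) + 160000| = |1.479e+05 + j57200| = 1.586e+05
|G(j110)| = 160000 / 1.586e+05 = 1.009
20 log₁₀(1.009) = 0.078 dB

0.08 dB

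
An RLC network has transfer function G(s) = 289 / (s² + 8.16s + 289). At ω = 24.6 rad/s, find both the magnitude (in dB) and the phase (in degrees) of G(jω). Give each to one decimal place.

|(j24.6)² + 8.16(j24.6) + 289| = |-316.16 + j200.74| = 374.5
|G(j24.6)| = 289 / 374.5 = 0.77169
20 log₁₀(0.77169) = -2.25 dB
∠[(j24.6)² + 8.16(j24.6) + 289] = ∠[-316.16 + j200.74] = 147.59°
∠G(j24.6) = −147.59° = -147.59°

|G| = -2.3 dB, ∠G = -147.6°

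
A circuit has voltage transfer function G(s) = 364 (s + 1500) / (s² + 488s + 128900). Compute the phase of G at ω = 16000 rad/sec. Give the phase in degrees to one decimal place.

-93.6°

∠(j16000 + 1500) = arctan(16000/1500) = 84.64°
∠[(j16000)² + 488(j16000) + 128900] = ∠[-2.5587e+08 + j7.808e+06] = 178.25°
∠G(j16000) = 84.64° − 178.25° = -93.61°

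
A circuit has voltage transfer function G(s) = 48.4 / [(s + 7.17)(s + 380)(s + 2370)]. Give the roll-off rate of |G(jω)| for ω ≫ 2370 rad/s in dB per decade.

With 0 zeros and 3 poles, the high-frequency asymptotic slope is 20 × (0 − 3) = -60 dB/decade.

-60 dB/decade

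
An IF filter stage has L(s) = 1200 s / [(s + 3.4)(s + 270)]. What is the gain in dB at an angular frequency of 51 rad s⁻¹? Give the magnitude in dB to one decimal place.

|j51| = 51
|j51 + 3.4| = √(51² + 3.4²) = 51.11
|j51 + 270| = √(51² + 270²) = 274.8
|L(j51)| = 1200 × 51 / (51.11 × 274.8) = 4.3575
20 log₁₀(4.3575) = 12.78 dB

12.8 dB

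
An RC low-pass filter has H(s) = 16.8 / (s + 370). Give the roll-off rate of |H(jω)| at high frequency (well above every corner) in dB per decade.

With 0 zeros and 1 pole, the high-frequency asymptotic slope is 20 × (0 − 1) = -20 dB/decade.

-20 dB/decade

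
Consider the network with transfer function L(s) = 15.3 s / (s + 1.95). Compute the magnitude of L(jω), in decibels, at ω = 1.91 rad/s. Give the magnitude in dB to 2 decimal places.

20.59 dB

|j1.91| = 1.91
|j1.91 + 1.95| = √(1.91² + 1.95²) = 2.73
|L(j1.91)| = 15.3 × 1.91 / 2.73 = 10.706
20 log₁₀(10.706) = 20.593 dB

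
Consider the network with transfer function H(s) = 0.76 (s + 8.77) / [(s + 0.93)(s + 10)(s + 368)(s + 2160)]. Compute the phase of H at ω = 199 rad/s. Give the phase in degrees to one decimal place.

-123.0 deg

∠(j199 + 8.77) = arctan(199/8.77) = 87.48°
∠(j199 + 0.93) = arctan(199/0.93) = 89.73°
∠(j199 + 10) = arctan(199/10) = 87.12°
∠(j199 + 368) = arctan(199/368) = 28.40°
∠(j199 + 2160) = arctan(199/2160) = 5.26°
∠H(j199) = 87.48° − (89.73° + 87.12° + 28.40° + 5.26°) = -123.05°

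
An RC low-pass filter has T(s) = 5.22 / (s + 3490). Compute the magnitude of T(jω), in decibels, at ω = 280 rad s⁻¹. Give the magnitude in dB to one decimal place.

-56.5 dB

|j280 + 3490| = √(280² + 3490²) = 3501
|T(j280)| = 5.22 / 3501 = 0.0014909
20 log₁₀(0.0014909) = -56.53 dB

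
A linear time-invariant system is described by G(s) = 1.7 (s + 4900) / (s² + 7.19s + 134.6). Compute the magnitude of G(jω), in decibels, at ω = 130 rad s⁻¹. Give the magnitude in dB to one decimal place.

|j130 + 4900| = √(130² + 4900²) = 4902
|(j130)² + 7.19(j130) + 134.6| = |-16765 + j934.7| = 1.679e+04
|G(j130)| = 1.7 × 4902 / 1.679e+04 = 0.49626
20 log₁₀(0.49626) = -6.09 dB

-6.1 dB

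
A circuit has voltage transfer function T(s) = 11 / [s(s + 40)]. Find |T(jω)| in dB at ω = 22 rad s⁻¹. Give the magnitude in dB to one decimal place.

|j22 + 40| = √(22² + 40²) = 45.65
|j22| = 22
|T(j22)| = 11 / (45.65 × 22) = 0.010953
20 log₁₀(0.010953) = -39.21 dB

-39.2 dB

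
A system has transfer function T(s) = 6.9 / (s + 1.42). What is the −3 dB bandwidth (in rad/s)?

For a single-pole low-pass, the −3 dB point is at the pole: ω = 1.42 rad/s.

1.42 rad/s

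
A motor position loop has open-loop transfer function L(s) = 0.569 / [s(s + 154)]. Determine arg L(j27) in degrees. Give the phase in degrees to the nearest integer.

-100 deg

∠(j27 + 154) = arctan(27/154) = 9.94°
∠(j27) = 90.00°
∠L(j27) = − (9.94° + 90.00°) = -99.94°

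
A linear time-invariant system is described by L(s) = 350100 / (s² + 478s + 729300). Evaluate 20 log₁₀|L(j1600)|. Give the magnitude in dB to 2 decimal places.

|(j1600)² + 478(j1600) + 729300| = |-1.8307e+06 + j7.648e+05| = 1.984e+06
|L(j1600)| = 350100 / 1.984e+06 = 0.17646
20 log₁₀(0.17646) = -15.067 dB

-15.07 dB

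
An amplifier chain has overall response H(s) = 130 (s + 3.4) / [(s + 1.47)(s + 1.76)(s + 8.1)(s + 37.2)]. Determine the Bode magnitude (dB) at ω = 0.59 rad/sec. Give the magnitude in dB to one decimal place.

-5.9 dB

|j0.59 + 3.4| = √(0.59² + 3.4²) = 3.451
|j0.59 + 1.47| = √(0.59² + 1.47²) = 1.584
|j0.59 + 1.76| = √(0.59² + 1.76²) = 1.856
|j0.59 + 8.1| = √(0.59² + 8.1²) = 8.121
|j0.59 + 37.2| = √(0.59² + 37.2²) = 37.2
|H(j0.59)| = 130 × 3.451 / (1.584 × 1.856 × 8.121 × 37.2) = 0.50494
20 log₁₀(0.50494) = -5.94 dB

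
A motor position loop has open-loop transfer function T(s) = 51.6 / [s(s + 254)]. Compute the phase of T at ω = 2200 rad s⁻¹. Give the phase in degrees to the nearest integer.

∠(j2200 + 254) = arctan(2200/254) = 83.41°
∠(j2200) = 90.00°
∠T(j2200) = − (83.41° + 90.00°) = -173.41°

-173°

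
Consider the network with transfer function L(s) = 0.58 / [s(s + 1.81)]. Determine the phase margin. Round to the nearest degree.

80 deg

Gain crossover: |L(jω)| = 1 at ω ≈ 0.316 rad/s.
∠L(j0.316) = −90° − arctan(0.316/1.81) ≈ -99.89°
PM = 180° + (-99.89°) = 80.11°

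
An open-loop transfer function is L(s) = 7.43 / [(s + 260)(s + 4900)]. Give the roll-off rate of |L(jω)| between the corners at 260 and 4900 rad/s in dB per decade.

-20 dB/decade

In this band the factors already past their corner are: pole at 260; net slope = -20 dB/decade.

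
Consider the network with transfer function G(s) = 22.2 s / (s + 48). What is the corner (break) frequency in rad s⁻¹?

The single real pole at s = −48 gives a corner at ω = 48 rad s⁻¹.

48 rad s⁻¹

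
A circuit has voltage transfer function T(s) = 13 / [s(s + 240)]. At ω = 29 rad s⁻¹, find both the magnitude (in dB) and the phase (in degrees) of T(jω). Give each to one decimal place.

|j29 + 240| = √(29² + 240²) = 241.7
|j29| = 29
|T(j29)| = 13 / (241.7 × 29) = 0.0018543
20 log₁₀(0.0018543) = -54.64 dB
∠(j29 + 240) = arctan(29/240) = 6.89°
∠(j29) = 90.00°
∠T(j29) = − (6.89° + 90.00°) = -96.89°

|T| = -54.6 dB, ∠T = -96.9°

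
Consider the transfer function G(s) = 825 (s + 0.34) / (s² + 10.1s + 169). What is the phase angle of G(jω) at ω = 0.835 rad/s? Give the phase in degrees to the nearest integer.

∠(j0.835 + 0.34) = arctan(0.835/0.34) = 67.84°
∠[(j0.835)² + 10.1(j0.835) + 169] = ∠[168.3 + j8.4335] = 2.87°
∠G(j0.835) = 67.84° − 2.87° = 64.98°

65°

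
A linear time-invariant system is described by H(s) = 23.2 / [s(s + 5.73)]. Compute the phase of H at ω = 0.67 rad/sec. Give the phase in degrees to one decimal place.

∠(j0.67 + 5.73) = arctan(0.67/5.73) = 6.67°
∠(j0.67) = 90.00°
∠H(j0.67) = − (6.67° + 90.00°) = -96.67°

-96.7°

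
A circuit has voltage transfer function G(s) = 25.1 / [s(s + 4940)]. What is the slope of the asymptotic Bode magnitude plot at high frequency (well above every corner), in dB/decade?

With 0 zeros and 2 poles, the high-frequency asymptotic slope is 20 × (0 − 2) = -40 dB/decade.

-40 dB/decade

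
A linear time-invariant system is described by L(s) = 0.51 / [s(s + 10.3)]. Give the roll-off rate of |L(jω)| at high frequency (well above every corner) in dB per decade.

With 0 zeros and 2 poles, the high-frequency asymptotic slope is 20 × (0 − 2) = -40 dB/decade.

-40 dB/decade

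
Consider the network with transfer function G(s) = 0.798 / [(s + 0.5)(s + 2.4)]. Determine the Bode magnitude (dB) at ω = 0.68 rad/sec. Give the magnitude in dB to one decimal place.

|j0.68 + 0.5| = √(0.68² + 0.5²) = 0.844
|j0.68 + 2.4| = √(0.68² + 2.4²) = 2.494
|G(j0.68)| = 0.798 / (0.844 × 2.494) = 0.37902
20 log₁₀(0.37902) = -8.43 dB

-8.4 dB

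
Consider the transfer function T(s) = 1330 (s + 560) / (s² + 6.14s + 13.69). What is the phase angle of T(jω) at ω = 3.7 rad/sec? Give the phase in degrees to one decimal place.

-89.6°

∠(j3.7 + 560) = arctan(3.7/560) = 0.38°
∠[(j3.7)² + 6.14(j3.7) + 13.69] = ∠[-1.7764e-15 + j22.718] = 90.00°
∠T(j3.7) = 0.38° − 90.00° = -89.62°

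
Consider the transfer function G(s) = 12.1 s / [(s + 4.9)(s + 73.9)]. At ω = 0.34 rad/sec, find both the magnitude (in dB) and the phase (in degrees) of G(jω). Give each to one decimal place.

|G| = -38.9 dB, ∠G = 85.8°

|j0.34| = 0.34
|j0.34 + 4.9| = √(0.34² + 4.9²) = 4.912
|j0.34 + 73.9| = √(0.34² + 73.9²) = 73.9
|G(j0.34)| = 12.1 × 0.34 / (4.912 × 73.9) = 0.011334
20 log₁₀(0.011334) = -38.91 dB
∠(j0.34) = 90.00°
∠(j0.34 + 4.9) = arctan(0.34/4.9) = 3.97°
∠(j0.34 + 73.9) = arctan(0.34/73.9) = 0.26°
∠G(j0.34) = 90.00° − (3.97° + 0.26°) = 85.77°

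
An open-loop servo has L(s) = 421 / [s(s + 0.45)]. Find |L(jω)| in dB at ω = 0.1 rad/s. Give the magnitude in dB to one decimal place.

|j0.1 + 0.45| = √(0.1² + 0.45²) = 0.461
|j0.1| = 0.1
|L(j0.1)| = 421 / (0.461 × 0.1) = 9132.8
20 log₁₀(9132.8) = 79.21 dB

79.2 dB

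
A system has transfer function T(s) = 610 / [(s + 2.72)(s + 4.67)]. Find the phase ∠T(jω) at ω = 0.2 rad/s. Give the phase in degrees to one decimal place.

∠(j0.2 + 2.72) = arctan(0.2/2.72) = 4.21°
∠(j0.2 + 4.67) = arctan(0.2/4.67) = 2.45°
∠T(j0.2) = − (4.21° + 2.45°) = -6.66°

-6.7°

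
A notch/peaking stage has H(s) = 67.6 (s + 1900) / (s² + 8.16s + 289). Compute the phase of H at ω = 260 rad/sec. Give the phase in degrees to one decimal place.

-170.4°

∠(j260 + 1900) = arctan(260/1900) = 7.79°
∠[(j260)² + 8.16(j260) + 289] = ∠[-67311 + j2121.6] = 178.19°
∠H(j260) = 7.79° − 178.19° = -170.40°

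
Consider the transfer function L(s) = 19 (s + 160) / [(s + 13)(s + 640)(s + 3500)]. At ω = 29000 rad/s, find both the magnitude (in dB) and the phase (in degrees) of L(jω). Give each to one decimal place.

|j29000 + 160| = √(29000² + 160²) = 2.9e+04
|j29000 + 13| = √(29000² + 13²) = 2.9e+04
|j29000 + 640| = √(29000² + 640²) = 2.901e+04
|j29000 + 3500| = √(29000² + 3500²) = 2.921e+04
|L(j29000)| = 19 × 2.9e+04 / (2.9e+04 × 2.901e+04 × 2.921e+04) = 2.2424e-08
20 log₁₀(2.2424e-08) = -152.99 dB
∠(j29000 + 160) = arctan(29000/160) = 89.68°
∠(j29000 + 13) = arctan(29000/13) = 89.97°
∠(j29000 + 640) = arctan(29000/640) = 88.74°
∠(j29000 + 3500) = arctan(29000/3500) = 83.12°
∠L(j29000) = 89.68° − (89.97° + 88.74° + 83.12°) = -172.14°

|L| = -153.0 dB, ∠L = -172.1°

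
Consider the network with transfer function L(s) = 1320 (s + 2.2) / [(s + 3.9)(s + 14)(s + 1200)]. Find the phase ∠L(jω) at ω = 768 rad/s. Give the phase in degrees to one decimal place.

-121.4°

∠(j768 + 2.2) = arctan(768/2.2) = 89.84°
∠(j768 + 3.9) = arctan(768/3.9) = 89.71°
∠(j768 + 14) = arctan(768/14) = 88.96°
∠(j768 + 1200) = arctan(768/1200) = 32.62°
∠L(j768) = 89.84° − (89.71° + 88.96° + 32.62°) = -121.45°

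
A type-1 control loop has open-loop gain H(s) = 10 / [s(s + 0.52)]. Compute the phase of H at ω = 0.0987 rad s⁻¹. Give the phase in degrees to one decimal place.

∠(j0.0987 + 0.52) = arctan(0.0987/0.52) = 10.75°
∠(j0.0987) = 90.00°
∠H(j0.0987) = − (10.75° + 90.00°) = -100.75°

-100.7°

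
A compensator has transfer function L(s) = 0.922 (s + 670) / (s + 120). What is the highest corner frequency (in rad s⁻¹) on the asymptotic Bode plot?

670 rad s⁻¹

Break frequencies occur at each pole and zero magnitude: 120 rad s⁻¹, 670 rad s⁻¹.
The highest is 670 rad s⁻¹.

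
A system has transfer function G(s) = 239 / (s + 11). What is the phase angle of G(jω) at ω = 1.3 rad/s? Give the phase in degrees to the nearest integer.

-7 deg

∠(j1.3 + 11) = arctan(1.3/11) = 6.74°
∠G(j1.3) = −6.74° = -6.74°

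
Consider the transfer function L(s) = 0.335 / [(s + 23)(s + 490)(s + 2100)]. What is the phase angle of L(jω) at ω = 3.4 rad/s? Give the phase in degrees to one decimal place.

∠(j3.4 + 23) = arctan(3.4/23) = 8.41°
∠(j3.4 + 490) = arctan(3.4/490) = 0.40°
∠(j3.4 + 2100) = arctan(3.4/2100) = 0.09°
∠L(j3.4) = − (8.41° + 0.40° + 0.09°) = -8.90°

-8.9 deg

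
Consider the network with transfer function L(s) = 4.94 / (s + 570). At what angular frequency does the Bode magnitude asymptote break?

The single real pole at s = −570 gives a corner at ω = 570 rad/sec.

570 rad/sec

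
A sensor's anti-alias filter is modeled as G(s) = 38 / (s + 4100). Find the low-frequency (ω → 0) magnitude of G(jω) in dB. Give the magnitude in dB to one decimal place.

G(0) = 38 / 4100 = 0.0092683
20 log₁₀(0.0092683) = -40.66 dB

-40.7 dB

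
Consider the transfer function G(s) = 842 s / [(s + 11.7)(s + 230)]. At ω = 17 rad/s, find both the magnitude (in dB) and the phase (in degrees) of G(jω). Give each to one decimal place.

|j17| = 17
|j17 + 11.7| = √(17² + 11.7²) = 20.64
|j17 + 230| = √(17² + 230²) = 230.6
|G(j17)| = 842 × 17 / (20.64 × 230.6) = 3.0075
20 log₁₀(3.0075) = 9.56 dB
∠(j17) = 90.00°
∠(j17 + 11.7) = arctan(17/11.7) = 55.46°
∠(j17 + 230) = arctan(17/230) = 4.23°
∠G(j17) = 90.00° − (55.46° + 4.23°) = 30.31°

|G| = 9.6 dB, ∠G = 30.3 deg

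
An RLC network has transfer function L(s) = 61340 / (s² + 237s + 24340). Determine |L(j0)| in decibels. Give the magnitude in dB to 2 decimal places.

8.03 dB

L(0) = 61340 / 24340 = 2.5201
20 log₁₀(2.5201) = 8.028 dB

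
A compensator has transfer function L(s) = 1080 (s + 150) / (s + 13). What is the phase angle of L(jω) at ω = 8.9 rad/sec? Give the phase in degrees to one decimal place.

-31.0 deg

∠(j8.9 + 150) = arctan(8.9/150) = 3.40°
∠(j8.9 + 13) = arctan(8.9/13) = 34.40°
∠L(j8.9) = 3.40° − 34.40° = -31.00°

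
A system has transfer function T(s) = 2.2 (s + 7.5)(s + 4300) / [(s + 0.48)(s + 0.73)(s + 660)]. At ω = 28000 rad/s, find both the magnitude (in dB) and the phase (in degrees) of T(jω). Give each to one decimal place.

|j28000 + 7.5| = √(28000² + 7.5²) = 2.8e+04
|j28000 + 4300| = √(28000² + 4300²) = 2.833e+04
|j28000 + 0.48| = √(28000² + 0.48²) = 2.8e+04
|j28000 + 0.73| = √(28000² + 0.73²) = 2.8e+04
|j28000 + 660| = √(28000² + 660²) = 2.801e+04
|T(j28000)| = 2.2 × 2.8e+04 × 2.833e+04 / (2.8e+04 × 2.8e+04 × 2.801e+04) = 7.947e-05
20 log₁₀(7.947e-05) = -82.00 dB
∠(j28000 + 7.5) = arctan(28000/7.5) = 89.98°
∠(j28000 + 4300) = arctan(28000/4300) = 81.27°
∠(j28000 + 0.48) = arctan(28000/0.48) = 90.00°
∠(j28000 + 0.73) = arctan(28000/0.73) = 90.00°
∠(j28000 + 660) = arctan(28000/660) = 88.65°
∠T(j28000) = 89.98° + 81.27° − (90.00° + 90.00° + 88.65°) = -97.39°

|T| = -82.0 dB, ∠T = -97.4°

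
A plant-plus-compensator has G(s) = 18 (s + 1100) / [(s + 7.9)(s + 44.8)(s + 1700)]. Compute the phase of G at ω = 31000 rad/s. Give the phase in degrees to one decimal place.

∠(j31000 + 1100) = arctan(31000/1100) = 87.97°
∠(j31000 + 7.9) = arctan(31000/7.9) = 89.99°
∠(j31000 + 44.8) = arctan(31000/44.8) = 89.92°
∠(j31000 + 1700) = arctan(31000/1700) = 86.86°
∠G(j31000) = 87.97° − (89.99° + 89.92° + 86.86°) = -178.80°

-178.8°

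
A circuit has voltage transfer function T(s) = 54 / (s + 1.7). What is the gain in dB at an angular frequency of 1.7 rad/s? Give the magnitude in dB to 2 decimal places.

27.03 dB

|j1.7 + 1.7| = √(1.7² + 1.7²) = 2.404
|T(j1.7)| = 54 / 2.404 = 22.461
20 log₁₀(22.461) = 27.029 dB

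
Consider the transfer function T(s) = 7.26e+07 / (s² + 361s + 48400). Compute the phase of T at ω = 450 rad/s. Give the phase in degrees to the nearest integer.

∠[(j450)² + 361(j450) + 48400] = ∠[-1.541e+05 + j1.6245e+05] = 133.49°
∠T(j450) = −133.49° = -133.49°

-133°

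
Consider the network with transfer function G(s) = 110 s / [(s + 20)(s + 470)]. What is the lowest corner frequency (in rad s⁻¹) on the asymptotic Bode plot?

Break frequencies occur at each pole and zero magnitude: 20 rad s⁻¹, 470 rad s⁻¹.
The lowest is 20 rad s⁻¹.

20 rad s⁻¹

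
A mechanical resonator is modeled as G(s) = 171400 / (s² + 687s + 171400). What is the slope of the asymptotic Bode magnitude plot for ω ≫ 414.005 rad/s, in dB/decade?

-40 dB/decade

With 0 zeros and 2 poles, the high-frequency asymptotic slope is 20 × (0 − 2) = -40 dB/decade.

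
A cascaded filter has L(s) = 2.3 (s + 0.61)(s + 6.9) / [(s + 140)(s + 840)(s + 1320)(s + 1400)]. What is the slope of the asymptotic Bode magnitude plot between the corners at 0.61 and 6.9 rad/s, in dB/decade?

20 dB/decade

In this band the factors already past their corner are: zero at 0.61; net slope = 20 dB/decade.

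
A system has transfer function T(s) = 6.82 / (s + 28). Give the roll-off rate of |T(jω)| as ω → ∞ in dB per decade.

With 0 zeros and 1 pole, the high-frequency asymptotic slope is 20 × (0 − 1) = -20 dB/decade.

-20 dB/decade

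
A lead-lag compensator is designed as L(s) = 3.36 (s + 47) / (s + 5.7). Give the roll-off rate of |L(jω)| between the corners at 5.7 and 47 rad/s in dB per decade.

In this band the factors already past their corner are: pole at 5.7; net slope = -20 dB/decade.

-20 dB/decade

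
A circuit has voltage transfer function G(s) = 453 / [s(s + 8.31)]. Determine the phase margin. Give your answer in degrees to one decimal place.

Gain crossover: |G(jω)| = 1 at ω ≈ 20.5 rad/s.
∠G(j20.5) = −90° − arctan(20.5/8.31) ≈ -157.92°
PM = 180° + (-157.92°) = 22.08°

22.1°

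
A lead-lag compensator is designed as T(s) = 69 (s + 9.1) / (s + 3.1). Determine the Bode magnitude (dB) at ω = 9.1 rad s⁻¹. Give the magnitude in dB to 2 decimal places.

|j9.1 + 9.1| = √(9.1² + 9.1²) = 12.87
|j9.1 + 3.1| = √(9.1² + 3.1²) = 9.614
|T(j9.1)| = 69 × 12.87 / 9.614 = 92.368
20 log₁₀(92.368) = 39.310 dB

39.31 dB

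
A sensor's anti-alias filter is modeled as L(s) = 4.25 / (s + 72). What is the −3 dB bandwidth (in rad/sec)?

72 rad/sec

For a single-pole low-pass, the −3 dB point is at the pole: ω = 72 rad/sec.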